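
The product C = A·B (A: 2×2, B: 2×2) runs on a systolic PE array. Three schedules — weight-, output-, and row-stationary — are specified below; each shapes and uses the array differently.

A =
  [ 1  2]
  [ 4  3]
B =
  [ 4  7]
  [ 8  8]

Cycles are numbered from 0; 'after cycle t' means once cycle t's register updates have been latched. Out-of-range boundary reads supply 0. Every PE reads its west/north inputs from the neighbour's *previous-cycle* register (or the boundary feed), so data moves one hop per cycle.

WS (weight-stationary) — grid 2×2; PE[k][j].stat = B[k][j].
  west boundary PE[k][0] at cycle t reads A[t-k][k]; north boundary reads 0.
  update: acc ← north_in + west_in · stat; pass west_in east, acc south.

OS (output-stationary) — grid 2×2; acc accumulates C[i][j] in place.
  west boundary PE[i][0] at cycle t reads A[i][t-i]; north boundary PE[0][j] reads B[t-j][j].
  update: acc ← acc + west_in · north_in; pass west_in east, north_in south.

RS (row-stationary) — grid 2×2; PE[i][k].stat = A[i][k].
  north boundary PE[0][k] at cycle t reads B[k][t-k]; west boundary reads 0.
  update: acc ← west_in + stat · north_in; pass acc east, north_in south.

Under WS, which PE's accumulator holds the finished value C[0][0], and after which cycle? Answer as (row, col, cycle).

Under WS, C[0][0] lands at PE[1][0]:
  cycle 0: PE[1][0] → acc 0, east 0, south 0
  cycle 1: PE[1][0] → acc 20, east 2, south 20

(row, col, cycle) = (1, 0, 1)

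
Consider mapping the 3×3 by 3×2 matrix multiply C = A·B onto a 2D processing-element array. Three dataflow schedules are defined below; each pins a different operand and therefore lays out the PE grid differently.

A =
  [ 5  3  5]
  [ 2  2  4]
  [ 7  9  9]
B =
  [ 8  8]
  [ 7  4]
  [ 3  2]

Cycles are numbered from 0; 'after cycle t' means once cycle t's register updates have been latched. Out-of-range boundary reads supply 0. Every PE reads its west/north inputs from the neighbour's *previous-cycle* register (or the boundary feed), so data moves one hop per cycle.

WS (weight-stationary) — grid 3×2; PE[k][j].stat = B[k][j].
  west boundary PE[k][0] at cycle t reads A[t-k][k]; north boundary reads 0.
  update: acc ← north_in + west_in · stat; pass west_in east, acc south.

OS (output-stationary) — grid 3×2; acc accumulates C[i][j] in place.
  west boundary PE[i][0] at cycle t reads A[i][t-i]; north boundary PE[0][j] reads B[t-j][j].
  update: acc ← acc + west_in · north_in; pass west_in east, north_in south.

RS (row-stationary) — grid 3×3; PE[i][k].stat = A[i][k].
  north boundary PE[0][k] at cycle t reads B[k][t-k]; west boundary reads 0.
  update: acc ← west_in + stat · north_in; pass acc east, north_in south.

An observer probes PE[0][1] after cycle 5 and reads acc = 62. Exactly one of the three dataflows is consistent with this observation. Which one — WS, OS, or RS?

dataflow = OS

— WS: 3×2; PE[0][1] trace:
  0: (0,1).acc=0  regs=<0,0>
  1: (0,1).acc=40  regs=<5,40>
  2: (0,1).acc=16  regs=<2,16>
  3: (0,1).acc=56  regs=<7,56>
  4: (0,1).acc=0  regs=<0,0>
  5: (0,1).acc=0  regs=<0,0>
— OS: 3×2; PE[0][1] trace:
  0: (0,1).acc=0  regs=<0,0>
  1: (0,1).acc=40  regs=<5,8>
  2: (0,1).acc=52  regs=<3,4>
  3: (0,1).acc=62  regs=<5,2>
  4: (0,1).acc=62  regs=<0,0>
  5: (0,1).acc=62  regs=<0,0>
— RS: 3×3; PE[0][1] trace:
  0: (0,1).acc=0  regs=<0,0>
  1: (0,1).acc=61  regs=<61,7>
  2: (0,1).acc=52  regs=<52,4>
  3: (0,1).acc=0  regs=<0,0>
  4: (0,1).acc=0  regs=<0,0>
  5: (0,1).acc=0  regs=<0,0>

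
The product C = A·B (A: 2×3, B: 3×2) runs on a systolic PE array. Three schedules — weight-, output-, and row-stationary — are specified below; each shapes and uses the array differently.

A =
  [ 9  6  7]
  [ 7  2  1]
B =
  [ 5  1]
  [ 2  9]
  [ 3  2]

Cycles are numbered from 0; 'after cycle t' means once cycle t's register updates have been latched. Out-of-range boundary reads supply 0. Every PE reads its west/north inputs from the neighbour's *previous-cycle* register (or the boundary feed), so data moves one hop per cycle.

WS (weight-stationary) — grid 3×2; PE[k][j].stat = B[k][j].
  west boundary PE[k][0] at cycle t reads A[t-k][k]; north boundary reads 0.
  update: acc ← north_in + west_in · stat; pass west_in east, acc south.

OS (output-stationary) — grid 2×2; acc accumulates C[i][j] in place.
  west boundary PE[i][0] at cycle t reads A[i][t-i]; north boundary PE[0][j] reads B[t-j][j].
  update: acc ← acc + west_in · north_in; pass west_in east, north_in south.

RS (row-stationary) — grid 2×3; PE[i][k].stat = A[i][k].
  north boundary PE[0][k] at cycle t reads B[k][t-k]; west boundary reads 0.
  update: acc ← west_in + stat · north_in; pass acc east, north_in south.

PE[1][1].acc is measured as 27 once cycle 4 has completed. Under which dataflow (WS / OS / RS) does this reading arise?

dataflow = OS

WS (3×2 grid), PE[1][1]:
  step 0 · PE1,1: acc=0; fwd→0 fwd↓0
  step 1 · PE1,1: acc=0; fwd→0 fwd↓0
  step 2 · PE1,1: acc=63; fwd→6 fwd↓63
  step 3 · PE1,1: acc=25; fwd→2 fwd↓25
  step 4 · PE1,1: acc=0; fwd→0 fwd↓0
OS (2×2 grid), PE[1][1]:
  step 0 · PE1,1: acc=0; fwd→0 fwd↓0
  step 1 · PE1,1: acc=0; fwd→0 fwd↓0
  step 2 · PE1,1: acc=7; fwd→7 fwd↓1
  step 3 · PE1,1: acc=25; fwd→2 fwd↓9
  step 4 · PE1,1: acc=27; fwd→1 fwd↓2
RS (2×3 grid), PE[1][1]:
  step 0 · PE1,1: acc=0; fwd→0 fwd↓0
  step 1 · PE1,1: acc=0; fwd→0 fwd↓0
  step 2 · PE1,1: acc=39; fwd→39 fwd↓2
  step 3 · PE1,1: acc=25; fwd→25 fwd↓9
  step 4 · PE1,1: acc=0; fwd→0 fwd↓0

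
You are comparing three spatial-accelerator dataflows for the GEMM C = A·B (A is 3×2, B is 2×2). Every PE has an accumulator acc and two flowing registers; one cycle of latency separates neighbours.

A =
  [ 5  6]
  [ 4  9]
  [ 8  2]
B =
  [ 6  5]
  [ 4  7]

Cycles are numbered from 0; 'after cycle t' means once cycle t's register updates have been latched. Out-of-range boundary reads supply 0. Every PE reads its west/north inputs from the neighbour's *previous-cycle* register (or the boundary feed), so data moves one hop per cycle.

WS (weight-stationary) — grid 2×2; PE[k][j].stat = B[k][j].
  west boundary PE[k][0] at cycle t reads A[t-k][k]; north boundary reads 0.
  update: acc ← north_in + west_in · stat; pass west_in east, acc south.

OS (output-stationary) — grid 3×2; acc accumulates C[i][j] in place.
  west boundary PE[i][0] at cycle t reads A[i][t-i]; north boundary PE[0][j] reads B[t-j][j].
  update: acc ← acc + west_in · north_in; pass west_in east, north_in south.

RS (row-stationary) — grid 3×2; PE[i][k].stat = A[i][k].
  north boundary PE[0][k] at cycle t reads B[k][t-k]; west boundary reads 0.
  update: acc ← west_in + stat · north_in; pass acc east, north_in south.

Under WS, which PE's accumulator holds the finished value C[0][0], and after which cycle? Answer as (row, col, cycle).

(row, col, cycle) = (1, 0, 1)

Under WS, C[0][0] lands at PE[1][0]:
  c0 r1c0: 0 / 0 / 0
  c1 r1c0: 54 / 6 / 54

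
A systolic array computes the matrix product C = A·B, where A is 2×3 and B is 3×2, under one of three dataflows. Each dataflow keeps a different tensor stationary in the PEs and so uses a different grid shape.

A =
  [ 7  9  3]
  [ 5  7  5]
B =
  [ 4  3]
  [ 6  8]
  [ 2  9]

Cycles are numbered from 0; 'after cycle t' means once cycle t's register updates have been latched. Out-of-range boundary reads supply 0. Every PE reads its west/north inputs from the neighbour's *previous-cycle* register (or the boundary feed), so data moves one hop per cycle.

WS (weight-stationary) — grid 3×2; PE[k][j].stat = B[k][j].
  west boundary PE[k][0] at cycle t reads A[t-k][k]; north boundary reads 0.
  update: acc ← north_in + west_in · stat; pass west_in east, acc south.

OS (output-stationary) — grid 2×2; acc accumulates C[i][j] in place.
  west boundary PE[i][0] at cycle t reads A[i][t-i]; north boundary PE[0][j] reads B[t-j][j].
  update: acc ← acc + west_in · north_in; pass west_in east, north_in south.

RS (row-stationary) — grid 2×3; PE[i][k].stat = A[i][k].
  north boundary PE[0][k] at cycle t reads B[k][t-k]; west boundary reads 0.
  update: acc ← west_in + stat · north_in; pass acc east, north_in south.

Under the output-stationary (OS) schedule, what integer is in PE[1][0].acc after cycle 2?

OS on a 2×2 grid — tracing PE[1][0] and its feeders:
  t=0 PE[0][0]: acc=28 h=7 v=4
  t=0 PE[1][0]: acc=0 h=0 v=0
  t=1 PE[0][0]: acc=82 h=9 v=6
  t=1 PE[1][0]: acc=20 h=5 v=4
  t=2 PE[0][0]: acc=88 h=3 v=2
  t=2 PE[1][0]: acc=62 h=7 v=6

PE[1][0].acc = 62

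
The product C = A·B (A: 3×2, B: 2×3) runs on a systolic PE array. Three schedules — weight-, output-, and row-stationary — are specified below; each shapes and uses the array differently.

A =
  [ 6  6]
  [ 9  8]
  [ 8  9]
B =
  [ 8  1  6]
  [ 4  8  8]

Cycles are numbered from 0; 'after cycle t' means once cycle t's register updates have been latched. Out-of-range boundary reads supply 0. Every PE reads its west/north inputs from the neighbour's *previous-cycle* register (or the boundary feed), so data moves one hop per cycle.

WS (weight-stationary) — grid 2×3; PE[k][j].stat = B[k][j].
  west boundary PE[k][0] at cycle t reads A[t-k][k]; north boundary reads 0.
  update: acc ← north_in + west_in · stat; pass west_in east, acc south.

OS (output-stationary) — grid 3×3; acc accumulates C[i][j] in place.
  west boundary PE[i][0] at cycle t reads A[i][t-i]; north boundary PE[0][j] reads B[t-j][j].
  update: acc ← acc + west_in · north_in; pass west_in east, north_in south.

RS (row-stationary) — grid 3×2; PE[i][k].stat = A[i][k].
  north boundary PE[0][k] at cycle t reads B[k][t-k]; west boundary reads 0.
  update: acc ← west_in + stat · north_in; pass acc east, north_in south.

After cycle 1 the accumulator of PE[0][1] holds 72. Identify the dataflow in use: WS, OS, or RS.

dataflow = RS

— WS: 2×3; PE[0][1] trace:
  t=0 PE[0][1]: acc=0 h=0 v=0
  t=1 PE[0][1]: acc=6 h=6 v=6
— OS: 3×3; PE[0][1] trace:
  t=0 PE[0][1]: acc=0 h=0 v=0
  t=1 PE[0][1]: acc=6 h=6 v=1
— RS: 3×2; PE[0][1] trace:
  t=0 PE[0][1]: acc=0 h=0 v=0
  t=1 PE[0][1]: acc=72 h=72 v=4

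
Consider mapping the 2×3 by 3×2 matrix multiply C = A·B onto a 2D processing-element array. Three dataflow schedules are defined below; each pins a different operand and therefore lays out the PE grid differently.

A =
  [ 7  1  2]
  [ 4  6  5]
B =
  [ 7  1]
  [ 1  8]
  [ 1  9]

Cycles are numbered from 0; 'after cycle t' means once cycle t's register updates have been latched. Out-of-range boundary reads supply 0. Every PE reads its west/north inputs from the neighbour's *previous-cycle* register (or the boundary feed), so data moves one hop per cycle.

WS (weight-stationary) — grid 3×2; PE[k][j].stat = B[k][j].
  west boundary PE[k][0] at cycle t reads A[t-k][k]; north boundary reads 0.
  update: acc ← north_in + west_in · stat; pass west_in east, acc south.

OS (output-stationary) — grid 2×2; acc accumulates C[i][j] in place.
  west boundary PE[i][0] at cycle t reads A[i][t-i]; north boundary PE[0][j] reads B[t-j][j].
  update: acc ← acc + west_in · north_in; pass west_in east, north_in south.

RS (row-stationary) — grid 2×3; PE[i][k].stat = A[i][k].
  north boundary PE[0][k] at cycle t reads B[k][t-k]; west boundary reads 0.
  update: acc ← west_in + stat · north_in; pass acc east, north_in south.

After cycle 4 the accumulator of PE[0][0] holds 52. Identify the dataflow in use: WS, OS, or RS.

WS (3×2 grid), PE[0][0]:
  c0 r0c0: 49 / 7 / 49
  c1 r0c0: 28 / 4 / 28
  c2 r0c0: 0 / 0 / 0
  c3 r0c0: 0 / 0 / 0
  c4 r0c0: 0 / 0 / 0
OS (2×2 grid), PE[0][0]:
  c0 r0c0: 49 / 7 / 7
  c1 r0c0: 50 / 1 / 1
  c2 r0c0: 52 / 2 / 1
  c3 r0c0: 52 / 0 / 0
  c4 r0c0: 52 / 0 / 0
RS (2×3 grid), PE[0][0]:
  c0 r0c0: 49 / 49 / 7
  c1 r0c0: 7 / 7 / 1
  c2 r0c0: 0 / 0 / 0
  c3 r0c0: 0 / 0 / 0
  c4 r0c0: 0 / 0 / 0

dataflow = OS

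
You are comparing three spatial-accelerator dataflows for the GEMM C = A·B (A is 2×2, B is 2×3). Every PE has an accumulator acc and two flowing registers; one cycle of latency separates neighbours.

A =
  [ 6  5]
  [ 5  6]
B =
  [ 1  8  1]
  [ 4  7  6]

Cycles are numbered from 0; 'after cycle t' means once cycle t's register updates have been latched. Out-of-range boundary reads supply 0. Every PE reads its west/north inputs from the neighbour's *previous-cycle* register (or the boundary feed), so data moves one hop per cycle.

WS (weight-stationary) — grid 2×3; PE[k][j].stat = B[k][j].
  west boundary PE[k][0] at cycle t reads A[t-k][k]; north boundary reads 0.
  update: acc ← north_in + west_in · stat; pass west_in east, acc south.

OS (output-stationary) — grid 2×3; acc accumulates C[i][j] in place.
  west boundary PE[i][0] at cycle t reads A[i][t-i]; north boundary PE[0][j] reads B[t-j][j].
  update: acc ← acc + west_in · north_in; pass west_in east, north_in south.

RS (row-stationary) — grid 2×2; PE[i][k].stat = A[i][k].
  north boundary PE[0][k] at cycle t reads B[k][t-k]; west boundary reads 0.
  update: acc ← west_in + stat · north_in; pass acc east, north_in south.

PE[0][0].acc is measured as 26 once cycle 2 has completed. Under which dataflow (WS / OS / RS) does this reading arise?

dataflow = OS

WS (2×3 grid), PE[0][0]:
  c0 r0c0: 6 / 6 / 6
  c1 r0c0: 5 / 5 / 5
  c2 r0c0: 0 / 0 / 0
OS (2×3 grid), PE[0][0]:
  c0 r0c0: 6 / 6 / 1
  c1 r0c0: 26 / 5 / 4
  c2 r0c0: 26 / 0 / 0
RS (2×2 grid), PE[0][0]:
  c0 r0c0: 6 / 6 / 1
  c1 r0c0: 48 / 48 / 8
  c2 r0c0: 6 / 6 / 1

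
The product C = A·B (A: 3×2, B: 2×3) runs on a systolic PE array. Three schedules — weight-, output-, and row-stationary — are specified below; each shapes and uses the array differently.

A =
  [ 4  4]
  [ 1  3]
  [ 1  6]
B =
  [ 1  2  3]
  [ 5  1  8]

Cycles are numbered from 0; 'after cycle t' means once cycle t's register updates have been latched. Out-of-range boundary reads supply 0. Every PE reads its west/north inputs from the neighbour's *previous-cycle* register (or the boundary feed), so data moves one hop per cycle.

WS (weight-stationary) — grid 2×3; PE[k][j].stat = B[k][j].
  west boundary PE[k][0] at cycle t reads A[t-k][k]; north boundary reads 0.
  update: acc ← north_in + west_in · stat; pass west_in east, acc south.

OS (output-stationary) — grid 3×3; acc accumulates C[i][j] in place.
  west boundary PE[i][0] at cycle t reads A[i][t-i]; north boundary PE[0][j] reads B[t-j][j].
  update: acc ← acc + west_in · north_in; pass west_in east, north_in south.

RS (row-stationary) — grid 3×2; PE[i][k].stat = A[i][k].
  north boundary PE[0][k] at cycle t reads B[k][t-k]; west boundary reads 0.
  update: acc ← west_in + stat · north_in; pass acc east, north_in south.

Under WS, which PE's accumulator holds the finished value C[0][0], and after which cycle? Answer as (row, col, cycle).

Under WS, C[0][0] lands at PE[1][0]:
  t=0 PE[1][0]: acc=0 h=0 v=0
  t=1 PE[1][0]: acc=24 h=4 v=24

(row, col, cycle) = (1, 0, 1)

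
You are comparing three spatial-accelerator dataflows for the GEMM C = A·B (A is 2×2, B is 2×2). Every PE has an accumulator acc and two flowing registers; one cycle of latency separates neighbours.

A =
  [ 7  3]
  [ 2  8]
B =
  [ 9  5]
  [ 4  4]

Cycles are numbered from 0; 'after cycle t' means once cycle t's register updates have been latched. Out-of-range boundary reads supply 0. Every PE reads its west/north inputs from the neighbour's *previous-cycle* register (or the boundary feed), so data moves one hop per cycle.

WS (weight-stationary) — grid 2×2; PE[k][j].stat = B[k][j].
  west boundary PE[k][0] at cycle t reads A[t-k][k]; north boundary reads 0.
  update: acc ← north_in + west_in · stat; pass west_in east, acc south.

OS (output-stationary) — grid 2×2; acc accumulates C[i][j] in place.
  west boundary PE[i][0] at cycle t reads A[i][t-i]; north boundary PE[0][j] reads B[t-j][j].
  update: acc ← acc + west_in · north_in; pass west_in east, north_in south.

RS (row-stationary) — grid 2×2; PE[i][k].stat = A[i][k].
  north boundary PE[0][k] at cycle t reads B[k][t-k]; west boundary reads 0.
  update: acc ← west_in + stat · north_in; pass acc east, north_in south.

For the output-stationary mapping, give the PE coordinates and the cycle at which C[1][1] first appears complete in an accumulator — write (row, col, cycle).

(row, col, cycle) = (1, 1, 3)

OS: C[1][1] accumulates in PE[1][1]:
  0: (1,1).acc=0  regs=<0,0>
  1: (1,1).acc=0  regs=<0,0>
  2: (1,1).acc=10  regs=<2,5>
  3: (1,1).acc=42  regs=<8,4>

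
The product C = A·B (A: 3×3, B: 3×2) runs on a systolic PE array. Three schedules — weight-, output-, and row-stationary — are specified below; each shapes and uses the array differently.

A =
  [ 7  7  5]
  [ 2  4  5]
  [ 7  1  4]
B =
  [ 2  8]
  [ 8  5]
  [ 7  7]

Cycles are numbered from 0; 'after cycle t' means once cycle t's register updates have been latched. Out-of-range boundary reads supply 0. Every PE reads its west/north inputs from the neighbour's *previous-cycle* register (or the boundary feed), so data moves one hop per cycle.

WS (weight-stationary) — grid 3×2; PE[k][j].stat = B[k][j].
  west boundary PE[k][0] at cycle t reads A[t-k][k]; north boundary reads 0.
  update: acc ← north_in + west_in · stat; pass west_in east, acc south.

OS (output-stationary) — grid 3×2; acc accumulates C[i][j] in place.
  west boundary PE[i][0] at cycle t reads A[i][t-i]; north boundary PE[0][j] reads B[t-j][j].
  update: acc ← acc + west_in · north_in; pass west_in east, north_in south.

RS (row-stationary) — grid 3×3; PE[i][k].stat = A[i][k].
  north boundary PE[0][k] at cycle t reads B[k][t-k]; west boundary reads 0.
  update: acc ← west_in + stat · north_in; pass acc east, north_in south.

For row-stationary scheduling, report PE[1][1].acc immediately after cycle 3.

PE[1][1].acc = 36

RS 3×3: PE[1][1] cycle-by-cycle (with neighbour feeds):
  after 0 — PE[0][1] acc=0, pass-E 0, pass-S 0
  after 0 — PE[1][0] acc=0, pass-E 0, pass-S 0
  after 0 — PE[1][1] acc=0, pass-E 0, pass-S 0
  after 1 — PE[0][1] acc=70, pass-E 70, pass-S 8
  after 1 — PE[1][0] acc=4, pass-E 4, pass-S 2
  after 1 — PE[1][1] acc=0, pass-E 0, pass-S 0
  after 2 — PE[0][1] acc=91, pass-E 91, pass-S 5
  after 2 — PE[1][0] acc=16, pass-E 16, pass-S 8
  after 2 — PE[1][1] acc=36, pass-E 36, pass-S 8
  after 3 — PE[0][1] acc=0, pass-E 0, pass-S 0
  after 3 — PE[1][0] acc=0, pass-E 0, pass-S 0
  after 3 — PE[1][1] acc=36, pass-E 36, pass-S 5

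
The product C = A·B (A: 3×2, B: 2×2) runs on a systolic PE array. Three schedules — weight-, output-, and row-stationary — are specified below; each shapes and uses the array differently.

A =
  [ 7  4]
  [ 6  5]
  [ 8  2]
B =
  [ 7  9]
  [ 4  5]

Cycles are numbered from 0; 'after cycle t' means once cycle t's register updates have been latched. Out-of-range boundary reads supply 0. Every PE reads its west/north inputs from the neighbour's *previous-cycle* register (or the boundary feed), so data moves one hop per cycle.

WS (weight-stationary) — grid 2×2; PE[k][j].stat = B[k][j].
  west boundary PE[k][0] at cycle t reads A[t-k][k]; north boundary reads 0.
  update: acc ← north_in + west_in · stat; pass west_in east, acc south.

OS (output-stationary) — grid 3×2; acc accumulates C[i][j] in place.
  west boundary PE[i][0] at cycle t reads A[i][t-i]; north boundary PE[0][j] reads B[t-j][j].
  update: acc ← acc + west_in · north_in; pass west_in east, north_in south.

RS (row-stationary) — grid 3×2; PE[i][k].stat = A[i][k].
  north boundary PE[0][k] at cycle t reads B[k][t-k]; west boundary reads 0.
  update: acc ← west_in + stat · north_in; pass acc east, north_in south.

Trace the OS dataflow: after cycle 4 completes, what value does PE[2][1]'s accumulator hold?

OS 3×2: PE[2][1] cycle-by-cycle (with neighbour feeds):
  [0] (1,1) acc=0 (h:0 v:0)
  [0] (2,0) acc=0 (h:0 v:0)
  [0] (2,1) acc=0 (h:0 v:0)
  [1] (1,1) acc=0 (h:0 v:0)
  [1] (2,0) acc=0 (h:0 v:0)
  [1] (2,1) acc=0 (h:0 v:0)
  [2] (1,1) acc=54 (h:6 v:9)
  [2] (2,0) acc=56 (h:8 v:7)
  [2] (2,1) acc=0 (h:0 v:0)
  [3] (1,1) acc=79 (h:5 v:5)
  [3] (2,0) acc=64 (h:2 v:4)
  [3] (2,1) acc=72 (h:8 v:9)
  [4] (1,1) acc=79 (h:0 v:0)
  [4] (2,0) acc=64 (h:0 v:0)
  [4] (2,1) acc=82 (h:2 v:5)

PE[2][1].acc = 82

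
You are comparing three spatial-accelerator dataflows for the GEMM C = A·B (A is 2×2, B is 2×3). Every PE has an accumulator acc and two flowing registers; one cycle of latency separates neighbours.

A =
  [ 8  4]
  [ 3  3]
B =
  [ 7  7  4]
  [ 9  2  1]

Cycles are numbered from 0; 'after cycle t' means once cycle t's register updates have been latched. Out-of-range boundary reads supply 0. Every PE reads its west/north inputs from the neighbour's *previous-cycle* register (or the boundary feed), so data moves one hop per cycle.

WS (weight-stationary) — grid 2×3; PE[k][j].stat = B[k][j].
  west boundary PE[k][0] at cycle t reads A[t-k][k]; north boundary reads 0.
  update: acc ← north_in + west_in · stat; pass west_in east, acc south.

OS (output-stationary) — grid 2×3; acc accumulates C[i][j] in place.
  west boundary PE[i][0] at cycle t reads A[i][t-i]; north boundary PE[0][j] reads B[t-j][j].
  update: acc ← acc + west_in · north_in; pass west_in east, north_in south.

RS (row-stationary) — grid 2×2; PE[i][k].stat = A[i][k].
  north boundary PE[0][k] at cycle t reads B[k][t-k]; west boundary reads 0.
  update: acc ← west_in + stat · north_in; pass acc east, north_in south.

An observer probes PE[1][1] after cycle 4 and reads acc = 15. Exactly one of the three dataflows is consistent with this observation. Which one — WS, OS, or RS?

dataflow = RS

WS (2×3 grid), PE[1][1]:
  after 0 — PE[1][1] acc=0, pass-E 0, pass-S 0
  after 1 — PE[1][1] acc=0, pass-E 0, pass-S 0
  after 2 — PE[1][1] acc=64, pass-E 4, pass-S 64
  after 3 — PE[1][1] acc=27, pass-E 3, pass-S 27
  after 4 — PE[1][1] acc=0, pass-E 0, pass-S 0
OS (2×3 grid), PE[1][1]:
  after 0 — PE[1][1] acc=0, pass-E 0, pass-S 0
  after 1 — PE[1][1] acc=0, pass-E 0, pass-S 0
  after 2 — PE[1][1] acc=21, pass-E 3, pass-S 7
  after 3 — PE[1][1] acc=27, pass-E 3, pass-S 2
  after 4 — PE[1][1] acc=27, pass-E 0, pass-S 0
RS (2×2 grid), PE[1][1]:
  after 0 — PE[1][1] acc=0, pass-E 0, pass-S 0
  after 1 — PE[1][1] acc=0, pass-E 0, pass-S 0
  after 2 — PE[1][1] acc=48, pass-E 48, pass-S 9
  after 3 — PE[1][1] acc=27, pass-E 27, pass-S 2
  after 4 — PE[1][1] acc=15, pass-E 15, pass-S 1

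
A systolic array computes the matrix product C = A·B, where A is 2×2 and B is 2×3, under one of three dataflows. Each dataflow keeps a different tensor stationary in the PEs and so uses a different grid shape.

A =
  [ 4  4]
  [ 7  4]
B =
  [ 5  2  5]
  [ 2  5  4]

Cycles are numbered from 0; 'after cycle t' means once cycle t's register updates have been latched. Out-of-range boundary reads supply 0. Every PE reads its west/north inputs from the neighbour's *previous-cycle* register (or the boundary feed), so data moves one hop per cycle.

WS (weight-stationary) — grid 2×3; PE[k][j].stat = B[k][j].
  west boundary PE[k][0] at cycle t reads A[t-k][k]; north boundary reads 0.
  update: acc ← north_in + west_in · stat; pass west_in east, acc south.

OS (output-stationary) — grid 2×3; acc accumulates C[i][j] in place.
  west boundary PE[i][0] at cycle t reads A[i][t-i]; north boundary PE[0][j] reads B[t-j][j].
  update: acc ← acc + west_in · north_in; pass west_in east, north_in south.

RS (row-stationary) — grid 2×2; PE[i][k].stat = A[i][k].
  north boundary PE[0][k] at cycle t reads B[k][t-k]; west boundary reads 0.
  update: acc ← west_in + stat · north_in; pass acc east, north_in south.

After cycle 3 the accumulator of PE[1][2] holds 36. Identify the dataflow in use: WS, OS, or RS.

dataflow = WS

Under WS (2×3), PE[1][2]:
  step 0 · PE1,2: acc=0; fwd→0 fwd↓0
  step 1 · PE1,2: acc=0; fwd→0 fwd↓0
  step 2 · PE1,2: acc=0; fwd→0 fwd↓0
  step 3 · PE1,2: acc=36; fwd→4 fwd↓36
Under OS (2×3), PE[1][2]:
  step 0 · PE1,2: acc=0; fwd→0 fwd↓0
  step 1 · PE1,2: acc=0; fwd→0 fwd↓0
  step 2 · PE1,2: acc=0; fwd→0 fwd↓0
  step 3 · PE1,2: acc=35; fwd→7 fwd↓5
— RS: 2×2 array has no PE[1][2].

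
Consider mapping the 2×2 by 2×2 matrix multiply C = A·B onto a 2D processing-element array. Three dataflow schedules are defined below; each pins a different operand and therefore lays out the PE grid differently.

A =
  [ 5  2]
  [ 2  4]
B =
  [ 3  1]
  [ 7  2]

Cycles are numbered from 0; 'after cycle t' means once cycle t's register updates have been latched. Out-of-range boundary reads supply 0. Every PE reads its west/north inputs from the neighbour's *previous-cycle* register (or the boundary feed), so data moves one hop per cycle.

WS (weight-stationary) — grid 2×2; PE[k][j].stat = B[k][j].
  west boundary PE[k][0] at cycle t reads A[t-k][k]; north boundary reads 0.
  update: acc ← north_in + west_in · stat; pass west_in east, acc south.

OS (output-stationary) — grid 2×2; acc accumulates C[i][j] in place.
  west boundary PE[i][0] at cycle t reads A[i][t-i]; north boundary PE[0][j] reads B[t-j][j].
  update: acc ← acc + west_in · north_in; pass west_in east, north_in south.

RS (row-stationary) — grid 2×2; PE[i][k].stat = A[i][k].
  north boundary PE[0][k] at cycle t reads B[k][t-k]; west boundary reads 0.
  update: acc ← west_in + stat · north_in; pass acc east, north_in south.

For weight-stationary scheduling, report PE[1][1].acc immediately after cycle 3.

Tracing WS — 2×2 array, target PE[1][1]:
  [0] (0,1) acc=0 (h:0 v:0)
  [0] (1,0) acc=0 (h:0 v:0)
  [0] (1,1) acc=0 (h:0 v:0)
  [1] (0,1) acc=5 (h:5 v:5)
  [1] (1,0) acc=29 (h:2 v:29)
  [1] (1,1) acc=0 (h:0 v:0)
  [2] (0,1) acc=2 (h:2 v:2)
  [2] (1,0) acc=34 (h:4 v:34)
  [2] (1,1) acc=9 (h:2 v:9)
  [3] (0,1) acc=0 (h:0 v:0)
  [3] (1,0) acc=0 (h:0 v:0)
  [3] (1,1) acc=10 (h:4 v:10)

PE[1][1].acc = 10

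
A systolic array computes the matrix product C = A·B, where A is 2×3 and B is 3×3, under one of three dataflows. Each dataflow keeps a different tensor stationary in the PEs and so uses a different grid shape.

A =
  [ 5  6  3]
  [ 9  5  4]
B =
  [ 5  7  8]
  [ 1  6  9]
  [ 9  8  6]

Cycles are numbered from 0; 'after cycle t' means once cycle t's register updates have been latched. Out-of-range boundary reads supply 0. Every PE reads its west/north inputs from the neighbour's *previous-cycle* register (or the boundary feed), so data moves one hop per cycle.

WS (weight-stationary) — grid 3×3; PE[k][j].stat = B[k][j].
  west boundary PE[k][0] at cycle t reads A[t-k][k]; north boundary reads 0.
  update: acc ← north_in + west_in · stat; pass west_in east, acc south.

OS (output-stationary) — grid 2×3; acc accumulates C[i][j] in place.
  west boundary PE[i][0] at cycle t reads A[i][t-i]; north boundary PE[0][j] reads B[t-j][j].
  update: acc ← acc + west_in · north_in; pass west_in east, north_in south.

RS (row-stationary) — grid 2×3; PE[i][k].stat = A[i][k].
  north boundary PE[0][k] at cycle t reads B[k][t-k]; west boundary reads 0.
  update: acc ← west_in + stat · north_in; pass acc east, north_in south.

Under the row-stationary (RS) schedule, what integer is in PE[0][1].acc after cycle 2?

PE[0][1].acc = 71

RS 2×3: PE[0][1] cycle-by-cycle (with neighbour feeds):
  after 0 — PE[0][0] acc=25, pass-E 25, pass-S 5
  after 0 — PE[0][1] acc=0, pass-E 0, pass-S 0
  after 1 — PE[0][0] acc=35, pass-E 35, pass-S 7
  after 1 — PE[0][1] acc=31, pass-E 31, pass-S 1
  after 2 — PE[0][0] acc=40, pass-E 40, pass-S 8
  after 2 — PE[0][1] acc=71, pass-E 71, pass-S 6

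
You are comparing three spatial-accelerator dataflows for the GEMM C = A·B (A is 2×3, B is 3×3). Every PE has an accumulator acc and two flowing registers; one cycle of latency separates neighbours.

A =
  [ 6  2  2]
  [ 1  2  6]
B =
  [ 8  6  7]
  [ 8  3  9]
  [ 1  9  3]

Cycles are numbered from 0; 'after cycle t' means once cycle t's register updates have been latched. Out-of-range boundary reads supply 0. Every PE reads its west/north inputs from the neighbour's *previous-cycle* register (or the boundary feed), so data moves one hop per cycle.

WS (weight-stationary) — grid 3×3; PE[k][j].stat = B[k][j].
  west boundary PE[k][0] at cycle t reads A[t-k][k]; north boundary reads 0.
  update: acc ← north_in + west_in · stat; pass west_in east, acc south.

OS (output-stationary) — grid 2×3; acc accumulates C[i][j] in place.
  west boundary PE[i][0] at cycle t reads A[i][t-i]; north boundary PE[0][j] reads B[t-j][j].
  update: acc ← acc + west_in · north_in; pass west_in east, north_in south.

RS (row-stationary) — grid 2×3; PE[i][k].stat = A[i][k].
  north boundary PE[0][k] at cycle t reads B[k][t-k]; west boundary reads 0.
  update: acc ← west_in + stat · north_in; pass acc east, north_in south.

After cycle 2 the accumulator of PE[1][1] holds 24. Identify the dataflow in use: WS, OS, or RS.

dataflow = RS

— WS: 3×3; PE[1][1] trace:
  step 0 · PE1,1: acc=0; fwd→0 fwd↓0
  step 1 · PE1,1: acc=0; fwd→0 fwd↓0
  step 2 · PE1,1: acc=42; fwd→2 fwd↓42
— OS: 2×3; PE[1][1] trace:
  step 0 · PE1,1: acc=0; fwd→0 fwd↓0
  step 1 · PE1,1: acc=0; fwd→0 fwd↓0
  step 2 · PE1,1: acc=6; fwd→1 fwd↓6
— RS: 2×3; PE[1][1] trace:
  step 0 · PE1,1: acc=0; fwd→0 fwd↓0
  step 1 · PE1,1: acc=0; fwd→0 fwd↓0
  step 2 · PE1,1: acc=24; fwd→24 fwd↓8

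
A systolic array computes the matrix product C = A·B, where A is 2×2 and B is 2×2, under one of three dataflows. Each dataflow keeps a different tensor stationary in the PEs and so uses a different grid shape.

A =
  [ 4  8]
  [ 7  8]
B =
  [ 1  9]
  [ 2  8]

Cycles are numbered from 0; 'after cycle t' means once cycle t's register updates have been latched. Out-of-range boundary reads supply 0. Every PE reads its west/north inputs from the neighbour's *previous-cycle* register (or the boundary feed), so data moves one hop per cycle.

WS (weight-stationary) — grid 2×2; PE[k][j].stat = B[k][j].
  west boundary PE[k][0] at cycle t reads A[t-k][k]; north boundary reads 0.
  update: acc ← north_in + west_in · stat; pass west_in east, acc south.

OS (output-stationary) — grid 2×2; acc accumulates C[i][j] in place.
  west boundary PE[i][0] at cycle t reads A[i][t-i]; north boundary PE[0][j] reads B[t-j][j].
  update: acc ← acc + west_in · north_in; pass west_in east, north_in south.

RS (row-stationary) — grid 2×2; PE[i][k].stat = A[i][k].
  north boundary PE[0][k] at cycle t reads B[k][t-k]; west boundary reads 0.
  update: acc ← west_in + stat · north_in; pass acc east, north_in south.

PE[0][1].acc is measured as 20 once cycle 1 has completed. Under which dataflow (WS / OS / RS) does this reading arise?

WS [2×2] PE[0][1] across cycles:
  after 0 — PE[0][1] acc=0, pass-E 0, pass-S 0
  after 1 — PE[0][1] acc=36, pass-E 4, pass-S 36
OS [2×2] PE[0][1] across cycles:
  after 0 — PE[0][1] acc=0, pass-E 0, pass-S 0
  after 1 — PE[0][1] acc=36, pass-E 4, pass-S 9
RS [2×2] PE[0][1] across cycles:
  after 0 — PE[0][1] acc=0, pass-E 0, pass-S 0
  after 1 — PE[0][1] acc=20, pass-E 20, pass-S 2

dataflow = RS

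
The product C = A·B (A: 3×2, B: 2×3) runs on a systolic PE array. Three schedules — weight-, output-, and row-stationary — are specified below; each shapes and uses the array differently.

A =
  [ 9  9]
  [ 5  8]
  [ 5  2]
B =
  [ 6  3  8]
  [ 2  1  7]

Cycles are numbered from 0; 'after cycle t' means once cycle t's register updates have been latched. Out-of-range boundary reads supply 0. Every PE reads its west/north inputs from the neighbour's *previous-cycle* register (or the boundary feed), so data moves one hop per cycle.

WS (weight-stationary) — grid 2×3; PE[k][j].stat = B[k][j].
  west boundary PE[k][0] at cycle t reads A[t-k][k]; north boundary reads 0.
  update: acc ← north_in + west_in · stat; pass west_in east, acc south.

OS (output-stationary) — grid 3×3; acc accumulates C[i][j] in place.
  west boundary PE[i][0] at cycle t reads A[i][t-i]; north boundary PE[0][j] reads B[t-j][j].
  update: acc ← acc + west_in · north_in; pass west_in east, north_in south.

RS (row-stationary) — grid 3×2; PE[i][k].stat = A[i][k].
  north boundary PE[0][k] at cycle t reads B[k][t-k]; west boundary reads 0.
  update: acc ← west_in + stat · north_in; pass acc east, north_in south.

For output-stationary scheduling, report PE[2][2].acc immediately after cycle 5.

PE[2][2].acc = 54

OS 3×3: PE[2][2] cycle-by-cycle (with neighbour feeds):
  c0 r1c2: 0 / 0 / 0
  c0 r2c1: 0 / 0 / 0
  c0 r2c2: 0 / 0 / 0
  c1 r1c2: 0 / 0 / 0
  c1 r2c1: 0 / 0 / 0
  c1 r2c2: 0 / 0 / 0
  c2 r1c2: 0 / 0 / 0
  c2 r2c1: 0 / 0 / 0
  c2 r2c2: 0 / 0 / 0
  c3 r1c2: 40 / 5 / 8
  c3 r2c1: 15 / 5 / 3
  c3 r2c2: 0 / 0 / 0
  c4 r1c2: 96 / 8 / 7
  c4 r2c1: 17 / 2 / 1
  c4 r2c2: 40 / 5 / 8
  c5 r1c2: 96 / 0 / 0
  c5 r2c1: 17 / 0 / 0
  c5 r2c2: 54 / 2 / 7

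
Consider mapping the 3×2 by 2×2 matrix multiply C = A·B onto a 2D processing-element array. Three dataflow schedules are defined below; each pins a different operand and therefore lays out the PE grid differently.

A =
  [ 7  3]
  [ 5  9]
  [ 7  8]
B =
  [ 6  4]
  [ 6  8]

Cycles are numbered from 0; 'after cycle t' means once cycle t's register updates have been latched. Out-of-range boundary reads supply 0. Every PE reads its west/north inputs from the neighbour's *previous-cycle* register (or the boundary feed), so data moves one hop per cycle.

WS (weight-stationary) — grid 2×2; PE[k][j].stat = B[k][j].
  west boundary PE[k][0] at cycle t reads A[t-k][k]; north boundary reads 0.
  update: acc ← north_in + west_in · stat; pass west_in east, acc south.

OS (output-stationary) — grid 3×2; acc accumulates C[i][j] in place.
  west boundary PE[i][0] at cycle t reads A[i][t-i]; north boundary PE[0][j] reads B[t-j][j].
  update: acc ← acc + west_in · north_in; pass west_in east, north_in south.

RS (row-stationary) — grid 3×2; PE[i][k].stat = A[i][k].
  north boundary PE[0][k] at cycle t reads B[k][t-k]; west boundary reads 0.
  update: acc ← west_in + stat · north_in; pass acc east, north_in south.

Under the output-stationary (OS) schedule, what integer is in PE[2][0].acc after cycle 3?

PE[2][0].acc = 90

OS 3×2: PE[2][0] cycle-by-cycle (with neighbour feeds):
  c0 r1c0: 0 / 0 / 0
  c0 r2c0: 0 / 0 / 0
  c1 r1c0: 30 / 5 / 6
  c1 r2c0: 0 / 0 / 0
  c2 r1c0: 84 / 9 / 6
  c2 r2c0: 42 / 7 / 6
  c3 r1c0: 84 / 0 / 0
  c3 r2c0: 90 / 8 / 6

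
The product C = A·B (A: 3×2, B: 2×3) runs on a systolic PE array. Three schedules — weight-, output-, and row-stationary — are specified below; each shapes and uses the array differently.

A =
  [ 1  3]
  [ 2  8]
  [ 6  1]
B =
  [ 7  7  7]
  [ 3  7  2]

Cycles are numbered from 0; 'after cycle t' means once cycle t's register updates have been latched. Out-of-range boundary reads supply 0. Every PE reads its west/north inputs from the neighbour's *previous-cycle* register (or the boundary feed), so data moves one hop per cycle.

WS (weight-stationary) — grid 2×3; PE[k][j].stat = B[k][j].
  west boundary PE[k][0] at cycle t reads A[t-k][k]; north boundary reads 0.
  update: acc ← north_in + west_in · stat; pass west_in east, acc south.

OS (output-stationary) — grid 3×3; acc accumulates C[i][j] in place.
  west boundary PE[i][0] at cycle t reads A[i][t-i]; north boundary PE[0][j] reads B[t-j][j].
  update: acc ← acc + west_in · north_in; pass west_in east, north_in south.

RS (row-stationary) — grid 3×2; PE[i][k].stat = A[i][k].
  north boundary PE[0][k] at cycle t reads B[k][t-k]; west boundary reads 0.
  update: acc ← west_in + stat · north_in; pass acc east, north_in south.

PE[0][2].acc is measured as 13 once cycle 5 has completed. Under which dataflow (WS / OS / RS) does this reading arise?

Under WS (2×3), PE[0][2]:
  0: (0,2).acc=0  regs=<0,0>
  1: (0,2).acc=0  regs=<0,0>
  2: (0,2).acc=7  regs=<1,7>
  3: (0,2).acc=14  regs=<2,14>
  4: (0,2).acc=42  regs=<6,42>
  5: (0,2).acc=0  regs=<0,0>
Under OS (3×3), PE[0][2]:
  0: (0,2).acc=0  regs=<0,0>
  1: (0,2).acc=0  regs=<0,0>
  2: (0,2).acc=7  regs=<1,7>
  3: (0,2).acc=13  regs=<3,2>
  4: (0,2).acc=13  regs=<0,0>
  5: (0,2).acc=13  regs=<0,0>
— RS: 3×2 array has no PE[0][2].

dataflow = OS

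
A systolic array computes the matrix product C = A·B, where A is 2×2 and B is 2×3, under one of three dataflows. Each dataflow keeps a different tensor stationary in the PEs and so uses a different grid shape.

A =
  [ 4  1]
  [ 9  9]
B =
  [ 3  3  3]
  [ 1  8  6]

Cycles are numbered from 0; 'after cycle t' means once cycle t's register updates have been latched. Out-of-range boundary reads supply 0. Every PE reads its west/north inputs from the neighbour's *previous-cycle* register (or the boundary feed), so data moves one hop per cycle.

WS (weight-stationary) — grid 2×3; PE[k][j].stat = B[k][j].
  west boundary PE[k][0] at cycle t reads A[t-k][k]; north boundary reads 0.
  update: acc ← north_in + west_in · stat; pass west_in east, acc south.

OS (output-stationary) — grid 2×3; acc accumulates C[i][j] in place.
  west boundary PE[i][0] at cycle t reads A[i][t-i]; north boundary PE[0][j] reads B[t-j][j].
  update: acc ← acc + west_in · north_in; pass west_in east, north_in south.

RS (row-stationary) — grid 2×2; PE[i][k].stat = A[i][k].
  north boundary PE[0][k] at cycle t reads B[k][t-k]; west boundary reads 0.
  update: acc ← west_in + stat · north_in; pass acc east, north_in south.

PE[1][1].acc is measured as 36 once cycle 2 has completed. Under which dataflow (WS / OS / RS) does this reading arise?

WS [2×3] PE[1][1] across cycles:
  @0  [1,1]  acc 0  |  →0  ↓0
  @1  [1,1]  acc 0  |  →0  ↓0
  @2  [1,1]  acc 20  |  →1  ↓20
OS [2×3] PE[1][1] across cycles:
  @0  [1,1]  acc 0  |  →0  ↓0
  @1  [1,1]  acc 0  |  →0  ↓0
  @2  [1,1]  acc 27  |  →9  ↓3
RS [2×2] PE[1][1] across cycles:
  @0  [1,1]  acc 0  |  →0  ↓0
  @1  [1,1]  acc 0  |  →0  ↓0
  @2  [1,1]  acc 36  |  →36  ↓1

dataflow = RS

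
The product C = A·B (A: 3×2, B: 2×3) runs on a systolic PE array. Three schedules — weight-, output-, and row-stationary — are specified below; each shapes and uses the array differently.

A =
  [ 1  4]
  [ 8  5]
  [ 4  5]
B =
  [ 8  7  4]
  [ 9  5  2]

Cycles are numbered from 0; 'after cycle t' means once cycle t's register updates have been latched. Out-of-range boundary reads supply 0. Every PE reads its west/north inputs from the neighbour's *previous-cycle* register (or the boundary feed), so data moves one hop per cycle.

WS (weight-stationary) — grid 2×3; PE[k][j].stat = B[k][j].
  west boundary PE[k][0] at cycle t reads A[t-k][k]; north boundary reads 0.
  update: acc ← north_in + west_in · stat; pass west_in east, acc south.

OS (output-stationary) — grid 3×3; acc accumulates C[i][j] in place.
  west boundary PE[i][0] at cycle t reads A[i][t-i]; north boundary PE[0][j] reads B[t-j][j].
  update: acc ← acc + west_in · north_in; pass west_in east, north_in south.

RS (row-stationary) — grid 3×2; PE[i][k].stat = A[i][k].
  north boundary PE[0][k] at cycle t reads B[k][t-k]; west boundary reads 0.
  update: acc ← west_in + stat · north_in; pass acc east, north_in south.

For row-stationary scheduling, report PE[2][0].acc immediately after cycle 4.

Tracing RS — 3×2 array, target PE[2][0]:
  0: (1,0).acc=0  regs=<0,0>
  0: (2,0).acc=0  regs=<0,0>
  1: (1,0).acc=64  regs=<64,8>
  1: (2,0).acc=0  regs=<0,0>
  2: (1,0).acc=56  regs=<56,7>
  2: (2,0).acc=32  regs=<32,8>
  3: (1,0).acc=32  regs=<32,4>
  3: (2,0).acc=28  regs=<28,7>
  4: (1,0).acc=0  regs=<0,0>
  4: (2,0).acc=16  regs=<16,4>

PE[2][0].acc = 16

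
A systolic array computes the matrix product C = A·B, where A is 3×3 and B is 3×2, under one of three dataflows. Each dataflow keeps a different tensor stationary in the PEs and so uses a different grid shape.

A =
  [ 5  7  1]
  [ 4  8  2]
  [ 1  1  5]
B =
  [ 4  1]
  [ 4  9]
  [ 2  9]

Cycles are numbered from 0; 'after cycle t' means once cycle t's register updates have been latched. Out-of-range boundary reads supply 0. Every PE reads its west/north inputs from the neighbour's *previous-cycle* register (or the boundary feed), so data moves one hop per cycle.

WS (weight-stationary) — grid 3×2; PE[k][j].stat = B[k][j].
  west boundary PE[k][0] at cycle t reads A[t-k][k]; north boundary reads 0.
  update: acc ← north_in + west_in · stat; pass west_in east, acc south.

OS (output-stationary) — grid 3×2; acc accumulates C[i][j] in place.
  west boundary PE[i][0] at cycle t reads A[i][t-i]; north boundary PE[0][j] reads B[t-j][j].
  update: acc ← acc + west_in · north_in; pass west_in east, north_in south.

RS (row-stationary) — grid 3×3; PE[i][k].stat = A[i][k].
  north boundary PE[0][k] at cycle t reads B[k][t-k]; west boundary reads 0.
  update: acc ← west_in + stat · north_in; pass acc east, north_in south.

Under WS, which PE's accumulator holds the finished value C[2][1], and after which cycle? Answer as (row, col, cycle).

Under WS, C[2][1] lands at PE[2][1]:
  @0  [2,1]  acc 0  |  →0  ↓0
  @1  [2,1]  acc 0  |  →0  ↓0
  @2  [2,1]  acc 0  |  →0  ↓0
  @3  [2,1]  acc 77  |  →1  ↓77
  @4  [2,1]  acc 94  |  →2  ↓94
  @5  [2,1]  acc 55  |  →5  ↓55

(row, col, cycle) = (2, 1, 5)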